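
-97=-97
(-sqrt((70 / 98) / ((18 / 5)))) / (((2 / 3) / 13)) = -65 * sqrt(14) / 28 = -8.69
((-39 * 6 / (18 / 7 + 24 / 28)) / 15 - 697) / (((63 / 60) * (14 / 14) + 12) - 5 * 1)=-14031 / 161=-87.15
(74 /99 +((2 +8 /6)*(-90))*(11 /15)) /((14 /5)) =-54265 /693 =-78.30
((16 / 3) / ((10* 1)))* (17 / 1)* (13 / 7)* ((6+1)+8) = 1768 / 7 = 252.57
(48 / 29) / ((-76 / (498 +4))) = -6024 / 551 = -10.93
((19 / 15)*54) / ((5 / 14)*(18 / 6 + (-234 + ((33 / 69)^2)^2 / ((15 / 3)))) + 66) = -669939354 / 161571575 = -4.15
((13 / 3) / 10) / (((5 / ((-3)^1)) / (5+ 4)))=-2.34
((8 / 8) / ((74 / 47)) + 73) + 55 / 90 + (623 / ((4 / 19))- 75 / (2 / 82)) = -55283 / 1332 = -41.50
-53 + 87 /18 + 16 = -193 /6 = -32.17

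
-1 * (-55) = 55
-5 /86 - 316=-27181 /86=-316.06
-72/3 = -24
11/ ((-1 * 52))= -11/ 52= -0.21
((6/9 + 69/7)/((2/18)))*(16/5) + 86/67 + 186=1149916/2345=490.37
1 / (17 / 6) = 6 / 17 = 0.35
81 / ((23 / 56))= 4536 / 23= 197.22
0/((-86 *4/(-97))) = 0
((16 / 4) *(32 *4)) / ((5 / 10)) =1024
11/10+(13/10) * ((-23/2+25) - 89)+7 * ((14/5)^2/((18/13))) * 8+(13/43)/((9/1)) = 8516633/38700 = 220.07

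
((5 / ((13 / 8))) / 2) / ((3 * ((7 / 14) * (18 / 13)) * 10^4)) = 1 / 13500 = 0.00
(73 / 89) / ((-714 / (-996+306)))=8395 / 10591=0.79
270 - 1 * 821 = -551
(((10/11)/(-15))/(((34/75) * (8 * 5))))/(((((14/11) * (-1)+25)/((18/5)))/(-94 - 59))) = 9/116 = 0.08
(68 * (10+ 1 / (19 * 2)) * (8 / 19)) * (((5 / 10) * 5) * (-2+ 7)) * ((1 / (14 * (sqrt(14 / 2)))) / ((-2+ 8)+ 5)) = 647700 * sqrt(7) / 194579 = 8.81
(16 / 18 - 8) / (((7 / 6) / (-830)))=106240 / 21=5059.05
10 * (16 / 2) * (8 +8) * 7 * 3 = 26880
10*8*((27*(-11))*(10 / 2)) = -118800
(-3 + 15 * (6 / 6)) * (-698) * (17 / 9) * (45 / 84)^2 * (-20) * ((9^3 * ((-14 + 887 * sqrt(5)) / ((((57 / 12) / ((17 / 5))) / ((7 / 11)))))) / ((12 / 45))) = 222700516724.36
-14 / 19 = -0.74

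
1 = 1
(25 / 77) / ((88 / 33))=75 / 616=0.12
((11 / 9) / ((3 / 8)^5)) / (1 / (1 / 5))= 360448 / 10935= 32.96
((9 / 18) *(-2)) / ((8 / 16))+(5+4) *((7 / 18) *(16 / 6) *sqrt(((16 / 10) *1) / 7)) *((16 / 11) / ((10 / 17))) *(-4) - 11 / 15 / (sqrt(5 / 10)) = -4352 *sqrt(70) / 825 - 2 - 11 *sqrt(2) / 15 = -47.17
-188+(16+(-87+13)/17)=-2998/17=-176.35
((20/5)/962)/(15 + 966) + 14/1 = 6606056/471861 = 14.00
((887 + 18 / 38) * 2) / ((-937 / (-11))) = 370964 / 17803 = 20.84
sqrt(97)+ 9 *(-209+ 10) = -1791+ sqrt(97) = -1781.15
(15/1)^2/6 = 75/2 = 37.50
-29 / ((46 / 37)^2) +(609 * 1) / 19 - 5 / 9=12.73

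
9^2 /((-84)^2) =9 /784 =0.01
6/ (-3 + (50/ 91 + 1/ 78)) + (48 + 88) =177740/ 1331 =133.54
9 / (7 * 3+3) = 3 / 8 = 0.38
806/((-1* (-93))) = 26/3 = 8.67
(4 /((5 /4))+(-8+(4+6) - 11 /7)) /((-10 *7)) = -127 /2450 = -0.05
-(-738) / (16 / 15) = 5535 / 8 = 691.88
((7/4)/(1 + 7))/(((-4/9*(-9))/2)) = 7/64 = 0.11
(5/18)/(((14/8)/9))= 10/7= 1.43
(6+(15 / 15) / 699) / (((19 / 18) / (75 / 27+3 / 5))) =13424 / 699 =19.20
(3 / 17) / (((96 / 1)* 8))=0.00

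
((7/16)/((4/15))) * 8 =105/8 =13.12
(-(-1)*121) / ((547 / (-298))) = -36058 / 547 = -65.92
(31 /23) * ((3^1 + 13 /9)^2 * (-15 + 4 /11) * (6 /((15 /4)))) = -555520 /891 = -623.48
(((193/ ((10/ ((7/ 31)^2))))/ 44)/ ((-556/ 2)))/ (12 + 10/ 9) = -85113/ 13870843360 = -0.00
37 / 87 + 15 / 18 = 1.26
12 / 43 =0.28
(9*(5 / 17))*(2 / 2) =45 / 17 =2.65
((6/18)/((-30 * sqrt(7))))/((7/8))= -0.00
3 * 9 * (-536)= -14472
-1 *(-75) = 75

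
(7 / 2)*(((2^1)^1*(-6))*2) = -84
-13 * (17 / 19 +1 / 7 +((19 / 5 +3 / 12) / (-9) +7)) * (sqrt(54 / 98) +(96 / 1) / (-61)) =6297096 / 40565-787137 * sqrt(3) / 18620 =82.01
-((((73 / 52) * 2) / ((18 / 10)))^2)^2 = -5.92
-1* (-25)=25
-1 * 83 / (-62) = 83 / 62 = 1.34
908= 908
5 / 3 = 1.67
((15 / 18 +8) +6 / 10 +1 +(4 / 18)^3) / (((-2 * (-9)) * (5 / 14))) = 1.62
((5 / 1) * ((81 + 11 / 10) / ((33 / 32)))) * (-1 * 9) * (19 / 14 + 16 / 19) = -11526840 / 1463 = -7878.91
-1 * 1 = -1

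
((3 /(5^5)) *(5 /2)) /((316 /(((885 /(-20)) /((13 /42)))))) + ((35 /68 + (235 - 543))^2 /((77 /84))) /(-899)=-114.73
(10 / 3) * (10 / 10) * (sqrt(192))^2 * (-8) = -5120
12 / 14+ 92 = 650 / 7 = 92.86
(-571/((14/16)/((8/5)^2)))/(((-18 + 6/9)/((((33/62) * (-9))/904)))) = -4070088/7969325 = -0.51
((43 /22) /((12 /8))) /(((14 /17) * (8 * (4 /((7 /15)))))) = 731 /31680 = 0.02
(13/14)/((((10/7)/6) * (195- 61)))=39/1340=0.03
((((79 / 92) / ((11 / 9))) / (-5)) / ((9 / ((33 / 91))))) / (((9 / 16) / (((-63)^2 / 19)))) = -59724 / 28405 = -2.10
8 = 8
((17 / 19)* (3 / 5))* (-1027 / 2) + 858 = 582.33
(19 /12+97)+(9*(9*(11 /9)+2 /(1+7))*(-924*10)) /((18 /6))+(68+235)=-3737381 /12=-311448.42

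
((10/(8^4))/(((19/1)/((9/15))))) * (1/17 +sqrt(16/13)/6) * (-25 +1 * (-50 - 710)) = -785 * sqrt(13)/252928 - 2355/661504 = -0.01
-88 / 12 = -7.33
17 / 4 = 4.25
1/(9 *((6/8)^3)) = 64/243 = 0.26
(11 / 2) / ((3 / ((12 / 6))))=3.67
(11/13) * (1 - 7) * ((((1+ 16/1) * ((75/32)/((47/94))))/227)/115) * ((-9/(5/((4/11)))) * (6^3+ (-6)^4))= 1041012/67873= 15.34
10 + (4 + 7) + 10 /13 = 283 /13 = 21.77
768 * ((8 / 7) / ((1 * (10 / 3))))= 9216 / 35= 263.31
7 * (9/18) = 7/2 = 3.50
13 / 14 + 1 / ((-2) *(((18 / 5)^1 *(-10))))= 475 / 504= 0.94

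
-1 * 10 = -10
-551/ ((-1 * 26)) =551/ 26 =21.19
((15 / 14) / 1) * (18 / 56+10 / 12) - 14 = -5003 / 392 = -12.76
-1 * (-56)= 56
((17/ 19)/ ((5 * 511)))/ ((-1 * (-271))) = 17/ 13155695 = 0.00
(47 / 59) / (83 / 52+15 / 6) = 2444 / 12567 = 0.19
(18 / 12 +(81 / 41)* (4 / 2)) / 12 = 149 / 328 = 0.45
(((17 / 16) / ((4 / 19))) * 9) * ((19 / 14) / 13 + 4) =2171529 / 11648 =186.43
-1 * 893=-893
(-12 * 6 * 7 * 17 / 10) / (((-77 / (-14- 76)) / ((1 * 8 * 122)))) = -10751616 / 11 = -977419.64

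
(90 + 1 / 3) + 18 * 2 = 126.33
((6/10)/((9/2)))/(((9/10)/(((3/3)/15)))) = 4/405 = 0.01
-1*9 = -9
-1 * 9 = -9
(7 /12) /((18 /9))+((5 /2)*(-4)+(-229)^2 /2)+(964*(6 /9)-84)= 642467 /24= 26769.46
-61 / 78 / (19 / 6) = -61 / 247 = -0.25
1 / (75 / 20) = 4 / 15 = 0.27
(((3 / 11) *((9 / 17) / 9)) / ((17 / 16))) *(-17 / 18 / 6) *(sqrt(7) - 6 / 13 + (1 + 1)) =-4 *sqrt(7) / 1683 - 80 / 21879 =-0.01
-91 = -91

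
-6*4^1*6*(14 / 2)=-1008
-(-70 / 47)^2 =-4900 / 2209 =-2.22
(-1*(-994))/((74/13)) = 6461/37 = 174.62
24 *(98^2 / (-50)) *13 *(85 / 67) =-25469808 / 335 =-76029.28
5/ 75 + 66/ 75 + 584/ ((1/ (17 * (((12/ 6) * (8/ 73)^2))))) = 1310783/ 5475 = 239.41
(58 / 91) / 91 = 58 / 8281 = 0.01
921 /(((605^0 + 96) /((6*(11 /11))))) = 5526 /97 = 56.97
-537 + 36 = -501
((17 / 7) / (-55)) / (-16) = 17 / 6160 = 0.00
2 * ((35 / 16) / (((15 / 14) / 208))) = 2548 / 3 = 849.33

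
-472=-472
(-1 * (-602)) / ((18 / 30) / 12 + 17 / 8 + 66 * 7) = 24080 / 18567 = 1.30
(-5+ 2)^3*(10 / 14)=-135 / 7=-19.29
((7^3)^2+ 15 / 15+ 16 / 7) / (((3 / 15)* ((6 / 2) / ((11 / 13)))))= 165919.89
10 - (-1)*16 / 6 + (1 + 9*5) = 176 / 3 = 58.67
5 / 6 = 0.83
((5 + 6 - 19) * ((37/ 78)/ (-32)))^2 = 1369/ 97344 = 0.01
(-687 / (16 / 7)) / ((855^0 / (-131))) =629979 / 16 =39373.69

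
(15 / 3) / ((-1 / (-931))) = 4655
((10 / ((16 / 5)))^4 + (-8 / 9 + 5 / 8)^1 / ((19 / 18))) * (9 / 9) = 389601 / 4096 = 95.12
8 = 8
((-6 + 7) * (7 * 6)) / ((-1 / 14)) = -588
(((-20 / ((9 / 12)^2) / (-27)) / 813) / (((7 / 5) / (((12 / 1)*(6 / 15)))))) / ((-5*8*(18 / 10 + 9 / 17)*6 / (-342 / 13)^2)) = -1963840 / 285648363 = -0.01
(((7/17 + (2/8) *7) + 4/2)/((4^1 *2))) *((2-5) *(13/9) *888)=-136123/68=-2001.81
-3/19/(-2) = 3/38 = 0.08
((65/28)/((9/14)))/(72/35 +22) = 2275/15156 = 0.15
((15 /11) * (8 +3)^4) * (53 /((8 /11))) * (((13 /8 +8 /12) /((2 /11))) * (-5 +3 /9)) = -16431228275 /192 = -85579313.93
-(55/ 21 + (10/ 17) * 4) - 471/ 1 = -169922/ 357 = -475.97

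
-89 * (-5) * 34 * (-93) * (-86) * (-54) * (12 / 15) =-5227620768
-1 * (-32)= 32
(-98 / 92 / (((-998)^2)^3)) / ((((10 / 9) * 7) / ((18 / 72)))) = -63 / 1818030106041246837760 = -0.00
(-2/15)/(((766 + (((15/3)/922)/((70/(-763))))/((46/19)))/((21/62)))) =-593768/10070832515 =-0.00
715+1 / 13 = 9296 / 13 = 715.08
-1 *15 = -15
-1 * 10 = -10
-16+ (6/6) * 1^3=-15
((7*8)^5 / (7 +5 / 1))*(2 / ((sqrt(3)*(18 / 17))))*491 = 1149239533568*sqrt(3) / 81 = 24574583484.03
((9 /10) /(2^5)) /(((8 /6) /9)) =243 /1280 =0.19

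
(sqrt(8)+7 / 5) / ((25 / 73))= 511 / 125+146*sqrt(2) / 25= 12.35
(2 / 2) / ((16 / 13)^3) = 2197 / 4096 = 0.54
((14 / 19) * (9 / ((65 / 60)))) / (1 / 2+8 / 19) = 432 / 65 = 6.65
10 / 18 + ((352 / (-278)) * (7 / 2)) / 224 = 2681 / 5004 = 0.54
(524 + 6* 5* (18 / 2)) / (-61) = -794 / 61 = -13.02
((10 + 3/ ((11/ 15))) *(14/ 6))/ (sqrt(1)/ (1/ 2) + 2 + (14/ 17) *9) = 18445/ 6402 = 2.88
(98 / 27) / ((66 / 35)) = 1715 / 891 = 1.92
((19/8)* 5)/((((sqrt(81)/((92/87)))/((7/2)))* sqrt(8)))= 15295* sqrt(2)/12528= 1.73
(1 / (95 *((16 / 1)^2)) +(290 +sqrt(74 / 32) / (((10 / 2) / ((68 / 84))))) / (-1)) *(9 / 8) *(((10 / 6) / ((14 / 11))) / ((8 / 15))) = -3491135505 / 4358144 - 2805 *sqrt(37) / 25088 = -801.74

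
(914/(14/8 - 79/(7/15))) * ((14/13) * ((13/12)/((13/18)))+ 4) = -1868216/60983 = -30.64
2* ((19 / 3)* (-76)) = -2888 / 3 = -962.67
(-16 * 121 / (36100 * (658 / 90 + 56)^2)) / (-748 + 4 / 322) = 0.00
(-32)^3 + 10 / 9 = -294902 / 9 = -32766.89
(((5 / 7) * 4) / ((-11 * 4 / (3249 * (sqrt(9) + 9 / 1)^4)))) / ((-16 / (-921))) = -19390291920 / 77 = -251821972.99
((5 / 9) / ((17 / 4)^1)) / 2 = 10 / 153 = 0.07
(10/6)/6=5/18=0.28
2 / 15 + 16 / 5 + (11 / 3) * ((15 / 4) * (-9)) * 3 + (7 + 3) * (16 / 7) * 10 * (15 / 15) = -11705 / 84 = -139.35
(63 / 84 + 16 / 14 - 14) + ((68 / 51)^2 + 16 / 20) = -12007 / 1260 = -9.53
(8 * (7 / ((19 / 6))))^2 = 112896 / 361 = 312.73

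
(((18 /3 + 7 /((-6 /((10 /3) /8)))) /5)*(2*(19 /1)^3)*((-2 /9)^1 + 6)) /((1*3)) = 35399299 /1215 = 29135.23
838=838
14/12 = 7/6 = 1.17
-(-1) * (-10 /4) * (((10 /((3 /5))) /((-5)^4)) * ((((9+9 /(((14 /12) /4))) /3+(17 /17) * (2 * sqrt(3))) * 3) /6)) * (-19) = 10.61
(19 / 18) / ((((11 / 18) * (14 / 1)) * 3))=19 / 462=0.04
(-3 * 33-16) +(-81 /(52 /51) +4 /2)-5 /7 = -193.16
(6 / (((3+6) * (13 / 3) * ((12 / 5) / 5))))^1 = 25 / 78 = 0.32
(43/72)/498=43/35856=0.00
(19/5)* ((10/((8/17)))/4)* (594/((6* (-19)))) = -1683/16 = -105.19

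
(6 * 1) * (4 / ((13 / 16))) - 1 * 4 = 332 / 13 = 25.54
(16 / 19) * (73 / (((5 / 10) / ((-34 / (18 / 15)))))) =-3483.51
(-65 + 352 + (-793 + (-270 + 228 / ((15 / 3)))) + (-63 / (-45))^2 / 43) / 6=-121.73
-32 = -32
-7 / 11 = -0.64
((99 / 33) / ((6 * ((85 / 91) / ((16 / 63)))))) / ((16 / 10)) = 13 / 153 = 0.08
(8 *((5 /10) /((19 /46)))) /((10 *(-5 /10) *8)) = -23 /95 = -0.24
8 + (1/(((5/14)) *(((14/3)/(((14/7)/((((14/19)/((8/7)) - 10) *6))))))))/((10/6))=7.99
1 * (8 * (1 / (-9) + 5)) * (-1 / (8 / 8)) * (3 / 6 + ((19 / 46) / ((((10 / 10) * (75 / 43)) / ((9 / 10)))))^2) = -1586912822 / 74390625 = -21.33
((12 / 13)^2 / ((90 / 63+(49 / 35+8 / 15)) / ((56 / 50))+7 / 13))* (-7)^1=-592704 / 351793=-1.68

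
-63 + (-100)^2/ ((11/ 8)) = 79307/ 11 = 7209.73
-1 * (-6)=6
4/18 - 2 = -16/9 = -1.78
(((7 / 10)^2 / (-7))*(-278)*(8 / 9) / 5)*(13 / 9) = 50596 / 10125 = 5.00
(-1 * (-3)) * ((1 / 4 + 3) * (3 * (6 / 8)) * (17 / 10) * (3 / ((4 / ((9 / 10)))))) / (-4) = -161109 / 25600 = -6.29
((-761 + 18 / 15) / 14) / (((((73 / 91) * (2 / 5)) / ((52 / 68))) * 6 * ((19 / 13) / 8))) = -117.99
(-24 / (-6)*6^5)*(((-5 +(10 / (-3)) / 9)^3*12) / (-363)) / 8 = 195112000 / 9801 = 19907.36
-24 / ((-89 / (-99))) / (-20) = 594 / 445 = 1.33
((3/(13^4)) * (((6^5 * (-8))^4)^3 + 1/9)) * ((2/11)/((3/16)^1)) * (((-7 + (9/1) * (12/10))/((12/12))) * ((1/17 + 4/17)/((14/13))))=9189057306663055707605271967995324701542660722591838551146800/25882857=355024845466752596423388300000000000000000000000000000.00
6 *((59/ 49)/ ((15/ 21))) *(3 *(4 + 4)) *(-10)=-16992/ 7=-2427.43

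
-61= -61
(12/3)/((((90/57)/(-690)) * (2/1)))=-874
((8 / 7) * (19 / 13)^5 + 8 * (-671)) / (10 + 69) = -13931896976 / 205325029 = -67.85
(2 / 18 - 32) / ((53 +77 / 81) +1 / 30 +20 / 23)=-594090 / 1021921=-0.58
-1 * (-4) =4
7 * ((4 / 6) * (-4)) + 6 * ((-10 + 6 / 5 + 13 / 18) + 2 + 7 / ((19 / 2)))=-14453 / 285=-50.71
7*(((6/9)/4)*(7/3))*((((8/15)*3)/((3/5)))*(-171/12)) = -931/9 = -103.44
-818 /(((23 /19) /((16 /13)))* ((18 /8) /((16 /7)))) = -15915008 /18837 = -844.88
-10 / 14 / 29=-5 / 203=-0.02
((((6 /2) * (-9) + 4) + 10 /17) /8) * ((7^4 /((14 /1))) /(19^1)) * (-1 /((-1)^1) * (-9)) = 1176147 /5168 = 227.58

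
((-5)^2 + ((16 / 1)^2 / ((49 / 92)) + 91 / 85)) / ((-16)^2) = 263813 / 133280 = 1.98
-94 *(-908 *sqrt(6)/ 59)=85352 *sqrt(6)/ 59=3543.54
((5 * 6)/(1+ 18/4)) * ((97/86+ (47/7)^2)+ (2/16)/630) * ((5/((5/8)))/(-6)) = -6372911/18963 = -336.07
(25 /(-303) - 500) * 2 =-1000.17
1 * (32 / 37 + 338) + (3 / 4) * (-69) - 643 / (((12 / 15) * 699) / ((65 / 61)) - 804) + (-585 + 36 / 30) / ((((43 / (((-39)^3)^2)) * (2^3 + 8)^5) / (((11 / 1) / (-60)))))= 16353706177954620053 / 1892335013068800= 8642.08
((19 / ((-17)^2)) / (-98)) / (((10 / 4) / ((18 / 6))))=-57 / 70805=-0.00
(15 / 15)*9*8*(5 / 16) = 45 / 2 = 22.50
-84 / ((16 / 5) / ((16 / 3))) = -140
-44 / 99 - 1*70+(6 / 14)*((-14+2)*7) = -958 / 9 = -106.44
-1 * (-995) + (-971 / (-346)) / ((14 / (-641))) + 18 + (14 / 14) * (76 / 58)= 124436341 / 140476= 885.82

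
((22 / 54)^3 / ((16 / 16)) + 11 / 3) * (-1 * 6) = -147004 / 6561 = -22.41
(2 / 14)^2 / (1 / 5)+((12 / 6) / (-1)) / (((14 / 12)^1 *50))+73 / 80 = 19213 / 19600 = 0.98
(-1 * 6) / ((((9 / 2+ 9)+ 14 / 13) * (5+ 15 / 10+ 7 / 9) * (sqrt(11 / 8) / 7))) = -39312 * sqrt(22) / 546139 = -0.34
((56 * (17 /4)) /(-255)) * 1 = -14 /15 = -0.93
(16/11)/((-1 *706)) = -8/3883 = -0.00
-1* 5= -5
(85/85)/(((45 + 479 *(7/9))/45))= 405/3758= 0.11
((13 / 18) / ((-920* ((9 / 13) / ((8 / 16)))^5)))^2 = 23298085122481 / 979142081239115366400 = 0.00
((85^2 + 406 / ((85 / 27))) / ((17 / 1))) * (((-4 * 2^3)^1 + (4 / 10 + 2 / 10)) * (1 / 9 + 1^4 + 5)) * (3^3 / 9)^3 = -3238575747 / 1445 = -2241228.89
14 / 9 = 1.56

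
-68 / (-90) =34 / 45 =0.76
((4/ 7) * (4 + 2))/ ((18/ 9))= 12/ 7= 1.71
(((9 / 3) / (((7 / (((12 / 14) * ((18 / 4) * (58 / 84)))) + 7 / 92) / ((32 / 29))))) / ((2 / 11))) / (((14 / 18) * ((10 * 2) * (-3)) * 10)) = -163944 / 11364325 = -0.01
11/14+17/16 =207/112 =1.85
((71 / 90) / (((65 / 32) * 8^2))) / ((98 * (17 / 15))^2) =71 / 144328912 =0.00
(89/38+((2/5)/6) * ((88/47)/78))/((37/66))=26935997/6442995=4.18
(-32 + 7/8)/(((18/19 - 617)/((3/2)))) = 14193/187280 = 0.08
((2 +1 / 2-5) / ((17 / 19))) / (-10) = 19 / 68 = 0.28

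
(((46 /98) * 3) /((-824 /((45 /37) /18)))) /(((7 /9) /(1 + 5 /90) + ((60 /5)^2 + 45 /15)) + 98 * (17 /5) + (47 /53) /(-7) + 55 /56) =-1737075 /7247935860578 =-0.00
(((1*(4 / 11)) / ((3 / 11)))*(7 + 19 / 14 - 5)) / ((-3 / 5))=-470 / 63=-7.46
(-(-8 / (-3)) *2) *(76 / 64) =-19 / 3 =-6.33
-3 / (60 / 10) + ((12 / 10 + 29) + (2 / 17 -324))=-294.18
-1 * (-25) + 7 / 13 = 332 / 13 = 25.54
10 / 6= 5 / 3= 1.67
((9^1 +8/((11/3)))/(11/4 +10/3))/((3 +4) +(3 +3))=1476/10439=0.14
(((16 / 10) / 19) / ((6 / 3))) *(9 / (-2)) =-18 / 95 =-0.19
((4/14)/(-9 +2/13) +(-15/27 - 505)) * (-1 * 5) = 3662984/1449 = 2527.94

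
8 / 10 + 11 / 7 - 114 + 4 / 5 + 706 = 20831 / 35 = 595.17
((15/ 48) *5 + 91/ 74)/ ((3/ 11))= 10.24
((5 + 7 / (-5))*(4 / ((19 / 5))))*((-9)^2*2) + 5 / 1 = 11759 / 19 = 618.89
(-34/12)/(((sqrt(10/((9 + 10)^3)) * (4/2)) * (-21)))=323 * sqrt(190)/2520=1.77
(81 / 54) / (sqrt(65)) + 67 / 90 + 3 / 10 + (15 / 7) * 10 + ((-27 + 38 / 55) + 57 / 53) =-506971 / 183645 + 3 * sqrt(65) / 130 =-2.57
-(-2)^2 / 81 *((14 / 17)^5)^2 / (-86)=578509309952 / 7021706755263867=0.00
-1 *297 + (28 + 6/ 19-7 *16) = -7233/ 19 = -380.68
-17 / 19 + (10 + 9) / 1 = 344 / 19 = 18.11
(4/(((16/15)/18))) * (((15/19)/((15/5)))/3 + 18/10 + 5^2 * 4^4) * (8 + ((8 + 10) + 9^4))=54082043127/19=2846423322.47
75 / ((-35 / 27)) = -405 / 7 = -57.86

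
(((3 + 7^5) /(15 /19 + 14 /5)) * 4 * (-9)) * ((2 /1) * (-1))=114980400 /341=337185.92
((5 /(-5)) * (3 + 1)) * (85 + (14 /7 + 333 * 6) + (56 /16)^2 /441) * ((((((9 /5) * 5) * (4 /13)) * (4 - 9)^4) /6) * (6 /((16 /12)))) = -140739375 /13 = -10826105.77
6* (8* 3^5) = 11664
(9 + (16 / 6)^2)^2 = 21025 / 81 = 259.57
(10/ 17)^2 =100/ 289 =0.35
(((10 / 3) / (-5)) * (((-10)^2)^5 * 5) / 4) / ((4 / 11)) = -68750000000 / 3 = -22916666666.67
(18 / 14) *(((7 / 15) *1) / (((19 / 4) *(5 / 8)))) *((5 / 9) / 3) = 32 / 855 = 0.04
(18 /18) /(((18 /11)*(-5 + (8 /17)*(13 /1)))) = 187 /342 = 0.55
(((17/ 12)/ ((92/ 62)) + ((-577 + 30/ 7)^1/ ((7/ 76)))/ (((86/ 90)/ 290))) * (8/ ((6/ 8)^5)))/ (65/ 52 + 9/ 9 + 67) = -8989984981037056/ 9785875113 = -918669.50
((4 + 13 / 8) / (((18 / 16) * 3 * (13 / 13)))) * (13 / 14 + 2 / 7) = 85 / 42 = 2.02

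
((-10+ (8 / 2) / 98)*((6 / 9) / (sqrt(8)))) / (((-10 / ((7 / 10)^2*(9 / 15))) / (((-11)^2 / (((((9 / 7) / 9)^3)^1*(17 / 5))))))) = 2531683*sqrt(2) / 4250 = 842.43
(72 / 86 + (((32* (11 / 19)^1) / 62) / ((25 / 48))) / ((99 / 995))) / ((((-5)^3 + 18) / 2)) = -5017304 / 40649835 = -0.12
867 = 867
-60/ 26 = -30/ 13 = -2.31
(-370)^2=136900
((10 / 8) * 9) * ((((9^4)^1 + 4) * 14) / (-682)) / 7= -295425 / 1364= -216.59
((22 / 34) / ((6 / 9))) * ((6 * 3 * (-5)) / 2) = -1485 / 34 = -43.68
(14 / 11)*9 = 126 / 11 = 11.45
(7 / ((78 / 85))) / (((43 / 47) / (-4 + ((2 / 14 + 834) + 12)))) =7850175 / 1118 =7021.62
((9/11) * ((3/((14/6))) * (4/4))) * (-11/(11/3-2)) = -243/35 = -6.94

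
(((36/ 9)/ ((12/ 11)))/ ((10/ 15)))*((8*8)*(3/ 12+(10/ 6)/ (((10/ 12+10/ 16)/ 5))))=14696/ 7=2099.43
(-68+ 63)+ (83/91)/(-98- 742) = -382283/76440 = -5.00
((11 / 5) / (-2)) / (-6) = 11 / 60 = 0.18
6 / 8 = 3 / 4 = 0.75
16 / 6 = 8 / 3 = 2.67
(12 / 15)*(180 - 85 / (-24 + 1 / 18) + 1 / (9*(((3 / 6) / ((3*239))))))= 1773392 / 6465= 274.31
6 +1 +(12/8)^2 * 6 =41/2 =20.50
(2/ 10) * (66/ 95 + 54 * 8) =86.54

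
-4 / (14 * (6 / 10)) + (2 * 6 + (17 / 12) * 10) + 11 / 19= 20963 / 798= 26.27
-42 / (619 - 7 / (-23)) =-161 / 2374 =-0.07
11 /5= 2.20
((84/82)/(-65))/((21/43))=-86/2665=-0.03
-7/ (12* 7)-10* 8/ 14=-487/ 84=-5.80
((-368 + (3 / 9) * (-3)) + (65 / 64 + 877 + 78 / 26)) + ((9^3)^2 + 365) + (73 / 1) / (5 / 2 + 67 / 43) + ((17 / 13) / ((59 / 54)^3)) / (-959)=532336.00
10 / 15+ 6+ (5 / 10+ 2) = 55 / 6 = 9.17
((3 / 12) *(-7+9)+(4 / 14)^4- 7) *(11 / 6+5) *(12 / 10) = -1278421 / 24010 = -53.25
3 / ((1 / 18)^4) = 314928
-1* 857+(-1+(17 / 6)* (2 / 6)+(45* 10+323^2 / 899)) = -4709051 / 16182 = -291.01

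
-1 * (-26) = 26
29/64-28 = -1763/64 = -27.55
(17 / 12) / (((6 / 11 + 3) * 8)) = 187 / 3744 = 0.05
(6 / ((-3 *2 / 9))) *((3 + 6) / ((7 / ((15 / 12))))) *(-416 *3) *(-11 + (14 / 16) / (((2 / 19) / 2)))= 710775 / 7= 101539.29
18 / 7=2.57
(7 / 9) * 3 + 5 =22 / 3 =7.33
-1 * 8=-8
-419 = -419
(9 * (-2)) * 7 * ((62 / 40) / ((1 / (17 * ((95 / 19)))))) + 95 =-33011 / 2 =-16505.50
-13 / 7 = -1.86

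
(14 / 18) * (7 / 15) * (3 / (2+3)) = 0.22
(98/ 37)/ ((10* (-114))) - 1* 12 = -253129/ 21090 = -12.00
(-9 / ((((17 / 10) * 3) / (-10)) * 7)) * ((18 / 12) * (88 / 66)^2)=800 / 119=6.72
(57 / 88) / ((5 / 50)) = 285 / 44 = 6.48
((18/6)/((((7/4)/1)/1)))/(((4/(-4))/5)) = -60/7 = -8.57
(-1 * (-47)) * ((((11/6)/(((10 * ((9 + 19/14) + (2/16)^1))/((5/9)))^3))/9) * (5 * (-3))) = -28372960/1327041001683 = -0.00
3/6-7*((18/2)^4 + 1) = -91867/2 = -45933.50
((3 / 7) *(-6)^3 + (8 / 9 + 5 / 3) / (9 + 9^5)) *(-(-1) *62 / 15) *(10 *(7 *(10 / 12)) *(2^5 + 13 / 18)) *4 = -62888760686050 / 21526641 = -2921438.63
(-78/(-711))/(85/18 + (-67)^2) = 156/6390073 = 0.00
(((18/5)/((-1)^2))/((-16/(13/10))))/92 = -0.00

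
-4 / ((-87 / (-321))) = -428 / 29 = -14.76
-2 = -2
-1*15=-15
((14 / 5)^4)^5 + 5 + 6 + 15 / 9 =251004769899816807025478 / 286102294921875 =877325258.67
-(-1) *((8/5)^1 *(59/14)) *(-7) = -236/5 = -47.20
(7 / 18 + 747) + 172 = 16549 / 18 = 919.39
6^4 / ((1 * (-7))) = -1296 / 7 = -185.14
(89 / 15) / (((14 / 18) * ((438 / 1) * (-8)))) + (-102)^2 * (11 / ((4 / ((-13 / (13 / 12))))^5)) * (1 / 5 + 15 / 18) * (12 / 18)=-783175998617 / 40880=-19157925.60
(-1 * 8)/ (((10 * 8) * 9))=-1/ 90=-0.01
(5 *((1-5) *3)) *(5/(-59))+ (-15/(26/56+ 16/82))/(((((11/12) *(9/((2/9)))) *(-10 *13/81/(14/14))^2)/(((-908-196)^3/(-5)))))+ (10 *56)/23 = -3056231729468533732/47741397275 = -64016386.28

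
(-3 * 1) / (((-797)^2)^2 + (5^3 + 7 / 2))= -6 / 806980947619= -0.00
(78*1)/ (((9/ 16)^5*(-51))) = -27262976/ 1003833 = -27.16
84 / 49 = 12 / 7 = 1.71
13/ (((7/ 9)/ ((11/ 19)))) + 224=31079/ 133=233.68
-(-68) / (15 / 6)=136 / 5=27.20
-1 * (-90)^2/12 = -675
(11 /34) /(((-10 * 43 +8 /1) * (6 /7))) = -0.00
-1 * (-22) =22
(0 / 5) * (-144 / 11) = 0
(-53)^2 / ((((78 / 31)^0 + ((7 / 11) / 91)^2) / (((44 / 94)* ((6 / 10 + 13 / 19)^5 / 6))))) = 8538580102527119216 / 11155793221171875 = 765.39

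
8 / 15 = 0.53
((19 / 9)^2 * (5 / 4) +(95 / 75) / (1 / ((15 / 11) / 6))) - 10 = -14759 / 3564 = -4.14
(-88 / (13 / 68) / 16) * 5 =-1870 / 13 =-143.85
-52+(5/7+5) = -324/7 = -46.29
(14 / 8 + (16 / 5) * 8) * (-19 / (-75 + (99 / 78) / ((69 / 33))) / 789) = 3107507 / 351002430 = 0.01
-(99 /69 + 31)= -746 /23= -32.43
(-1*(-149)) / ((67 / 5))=745 / 67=11.12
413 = 413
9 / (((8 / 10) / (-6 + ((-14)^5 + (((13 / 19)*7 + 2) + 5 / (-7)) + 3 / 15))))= -3218874993 / 532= -6050516.90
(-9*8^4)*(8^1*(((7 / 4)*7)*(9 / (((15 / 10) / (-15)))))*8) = 2601123840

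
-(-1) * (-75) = -75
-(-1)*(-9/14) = -9/14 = -0.64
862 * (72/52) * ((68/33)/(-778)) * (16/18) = -468928/166881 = -2.81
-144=-144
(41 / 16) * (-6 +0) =-123 / 8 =-15.38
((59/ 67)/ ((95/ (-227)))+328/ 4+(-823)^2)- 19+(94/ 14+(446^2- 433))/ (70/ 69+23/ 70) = 34071422200369/ 41289755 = 825178.60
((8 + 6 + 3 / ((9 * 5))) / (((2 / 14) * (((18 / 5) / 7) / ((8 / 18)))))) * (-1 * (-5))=103390 / 243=425.47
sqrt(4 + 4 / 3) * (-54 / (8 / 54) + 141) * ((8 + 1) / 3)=-894 * sqrt(3)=-1548.45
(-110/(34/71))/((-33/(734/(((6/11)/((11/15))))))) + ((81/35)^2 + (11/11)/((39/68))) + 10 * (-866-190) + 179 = -25618918963/7309575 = -3504.84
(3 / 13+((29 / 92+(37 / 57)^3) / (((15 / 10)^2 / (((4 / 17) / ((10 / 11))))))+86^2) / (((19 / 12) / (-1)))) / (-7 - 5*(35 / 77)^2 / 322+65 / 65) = 2122804556904113698 / 2728263747316185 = 778.08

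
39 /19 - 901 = -17080 /19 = -898.95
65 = 65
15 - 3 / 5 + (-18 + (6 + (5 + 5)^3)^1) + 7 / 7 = 5017 / 5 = 1003.40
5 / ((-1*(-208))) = 5 / 208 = 0.02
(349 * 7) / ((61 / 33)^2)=714.98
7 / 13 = 0.54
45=45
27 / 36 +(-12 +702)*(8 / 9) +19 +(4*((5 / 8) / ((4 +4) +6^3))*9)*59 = 858829 / 1344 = 639.01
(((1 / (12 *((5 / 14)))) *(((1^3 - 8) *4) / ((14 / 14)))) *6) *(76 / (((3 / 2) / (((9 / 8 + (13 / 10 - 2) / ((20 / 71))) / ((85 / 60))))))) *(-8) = -1906688 / 125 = -15253.50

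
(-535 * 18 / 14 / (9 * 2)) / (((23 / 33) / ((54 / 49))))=-476685 / 7889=-60.42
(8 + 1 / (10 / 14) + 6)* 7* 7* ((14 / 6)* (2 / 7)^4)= 11.73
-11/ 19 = -0.58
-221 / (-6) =221 / 6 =36.83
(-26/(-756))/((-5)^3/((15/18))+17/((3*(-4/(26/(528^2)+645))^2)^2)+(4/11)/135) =80539720268768587284480/2990639531865143916244891525767247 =0.00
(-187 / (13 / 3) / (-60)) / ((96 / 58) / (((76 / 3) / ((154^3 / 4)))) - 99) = 9367 / 775646820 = 0.00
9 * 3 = 27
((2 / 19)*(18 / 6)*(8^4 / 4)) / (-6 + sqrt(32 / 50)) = -15360 / 247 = -62.19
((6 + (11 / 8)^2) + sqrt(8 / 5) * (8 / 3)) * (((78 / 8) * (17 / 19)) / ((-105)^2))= 884 * sqrt(10) / 1047375 + 22321 / 3575040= 0.01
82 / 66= 41 / 33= 1.24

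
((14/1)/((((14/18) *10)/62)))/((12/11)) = 1023/10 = 102.30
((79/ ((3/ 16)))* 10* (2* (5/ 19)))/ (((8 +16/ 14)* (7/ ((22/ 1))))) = 43450/ 57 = 762.28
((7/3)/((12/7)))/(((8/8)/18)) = 49/2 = 24.50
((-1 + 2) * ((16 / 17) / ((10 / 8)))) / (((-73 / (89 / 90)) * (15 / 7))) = -19936 / 4188375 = -0.00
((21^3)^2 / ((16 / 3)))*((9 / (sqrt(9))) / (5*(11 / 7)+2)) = 1801088541 / 368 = 4894262.34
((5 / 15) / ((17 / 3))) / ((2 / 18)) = 9 / 17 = 0.53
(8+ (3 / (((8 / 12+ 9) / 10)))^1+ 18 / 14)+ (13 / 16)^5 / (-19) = 50030831681 / 4044357632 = 12.37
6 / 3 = 2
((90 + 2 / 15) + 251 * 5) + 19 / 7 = 141524 / 105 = 1347.85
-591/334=-1.77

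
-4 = -4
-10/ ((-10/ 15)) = 15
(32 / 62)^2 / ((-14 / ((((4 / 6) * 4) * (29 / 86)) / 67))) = -14848 / 58141461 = -0.00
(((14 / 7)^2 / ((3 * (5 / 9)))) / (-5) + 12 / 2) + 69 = 1863 / 25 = 74.52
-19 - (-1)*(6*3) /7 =-115 /7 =-16.43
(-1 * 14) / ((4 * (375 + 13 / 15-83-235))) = -15 / 248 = -0.06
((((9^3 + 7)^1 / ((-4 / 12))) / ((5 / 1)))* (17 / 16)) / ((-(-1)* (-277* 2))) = 1173 / 1385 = 0.85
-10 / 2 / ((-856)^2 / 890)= -2225 / 366368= -0.01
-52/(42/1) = -26/21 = -1.24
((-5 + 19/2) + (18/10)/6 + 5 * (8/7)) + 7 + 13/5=704/35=20.11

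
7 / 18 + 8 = 151 / 18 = 8.39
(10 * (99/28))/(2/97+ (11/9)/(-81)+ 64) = 0.55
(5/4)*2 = 5/2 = 2.50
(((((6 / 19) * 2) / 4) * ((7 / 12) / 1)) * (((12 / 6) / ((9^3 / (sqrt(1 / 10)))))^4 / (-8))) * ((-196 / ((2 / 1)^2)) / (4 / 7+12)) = 2401 / 94444436999246400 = 0.00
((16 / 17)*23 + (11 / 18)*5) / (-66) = -7559 / 20196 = -0.37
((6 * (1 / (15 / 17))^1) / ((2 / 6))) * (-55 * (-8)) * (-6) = -53856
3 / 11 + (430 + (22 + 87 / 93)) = 154544 / 341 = 453.21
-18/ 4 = -9/ 2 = -4.50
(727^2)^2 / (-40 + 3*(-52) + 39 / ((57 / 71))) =-5307515172979 / 2801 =-1894864395.92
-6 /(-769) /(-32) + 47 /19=578231 /233776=2.47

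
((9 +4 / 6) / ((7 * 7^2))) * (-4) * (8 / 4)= -232 / 1029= -0.23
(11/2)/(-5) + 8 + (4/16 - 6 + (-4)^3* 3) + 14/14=-3797/20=-189.85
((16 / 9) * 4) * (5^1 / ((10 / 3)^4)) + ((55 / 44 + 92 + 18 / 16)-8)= 86663 / 1000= 86.66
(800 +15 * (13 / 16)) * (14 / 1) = 90965 / 8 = 11370.62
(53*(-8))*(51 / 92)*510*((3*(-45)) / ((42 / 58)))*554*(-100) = -199327166820000 / 161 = -1238056936770.19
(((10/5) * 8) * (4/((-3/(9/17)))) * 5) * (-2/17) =1920/289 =6.64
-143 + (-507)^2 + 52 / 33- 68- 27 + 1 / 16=135597073 / 528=256812.64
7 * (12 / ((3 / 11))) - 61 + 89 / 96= 23801 / 96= 247.93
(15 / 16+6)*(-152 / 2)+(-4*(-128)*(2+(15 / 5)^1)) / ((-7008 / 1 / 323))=-565231 / 876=-645.24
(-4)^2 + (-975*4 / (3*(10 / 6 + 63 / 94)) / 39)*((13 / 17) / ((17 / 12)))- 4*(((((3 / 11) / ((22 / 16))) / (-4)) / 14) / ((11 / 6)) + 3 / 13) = 170355093268 / 23067615571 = 7.39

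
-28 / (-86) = 14 / 43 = 0.33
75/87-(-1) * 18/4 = 311/58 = 5.36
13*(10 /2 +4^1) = 117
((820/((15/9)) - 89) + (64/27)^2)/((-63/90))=-2978830/5103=-583.74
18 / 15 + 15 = 81 / 5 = 16.20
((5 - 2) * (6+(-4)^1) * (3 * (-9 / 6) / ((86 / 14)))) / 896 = -27 / 5504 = -0.00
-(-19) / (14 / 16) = 152 / 7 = 21.71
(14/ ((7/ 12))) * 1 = 24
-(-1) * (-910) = -910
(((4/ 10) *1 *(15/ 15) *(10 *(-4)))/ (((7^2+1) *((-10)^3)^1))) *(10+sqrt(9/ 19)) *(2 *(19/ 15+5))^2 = 35344 *sqrt(19)/ 4453125+70688/ 140625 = 0.54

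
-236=-236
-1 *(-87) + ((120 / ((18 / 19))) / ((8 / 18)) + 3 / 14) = 5211 / 14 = 372.21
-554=-554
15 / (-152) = -0.10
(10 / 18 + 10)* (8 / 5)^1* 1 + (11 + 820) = 847.89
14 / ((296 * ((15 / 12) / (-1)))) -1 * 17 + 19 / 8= -14.66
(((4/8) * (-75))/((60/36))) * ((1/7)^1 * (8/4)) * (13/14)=-585/98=-5.97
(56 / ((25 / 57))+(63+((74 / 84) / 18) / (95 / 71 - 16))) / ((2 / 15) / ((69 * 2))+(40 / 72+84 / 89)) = 7679411094079 / 60425552880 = 127.09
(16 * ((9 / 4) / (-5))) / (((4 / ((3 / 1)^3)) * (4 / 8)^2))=-972 / 5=-194.40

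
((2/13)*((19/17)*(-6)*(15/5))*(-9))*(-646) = -17994.46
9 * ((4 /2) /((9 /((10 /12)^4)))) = 625 /648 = 0.96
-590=-590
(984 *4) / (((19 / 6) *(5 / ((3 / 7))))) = 70848 / 665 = 106.54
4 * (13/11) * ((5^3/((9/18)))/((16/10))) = 8125/11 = 738.64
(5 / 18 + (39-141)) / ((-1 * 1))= 1831 / 18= 101.72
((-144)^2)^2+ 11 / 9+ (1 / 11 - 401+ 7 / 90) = 47297942603 / 110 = 429981296.39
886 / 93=9.53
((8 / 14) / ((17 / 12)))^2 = 0.16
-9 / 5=-1.80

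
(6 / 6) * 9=9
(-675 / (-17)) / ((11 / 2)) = 1350 / 187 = 7.22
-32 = -32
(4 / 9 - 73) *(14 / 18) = -56.43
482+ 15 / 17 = 8209 / 17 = 482.88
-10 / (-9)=10 / 9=1.11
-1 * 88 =-88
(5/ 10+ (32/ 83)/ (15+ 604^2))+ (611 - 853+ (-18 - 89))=-21105838117/ 60561946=-348.50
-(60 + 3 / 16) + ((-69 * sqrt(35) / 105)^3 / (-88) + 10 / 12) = -2849 / 48 + 12167 * sqrt(35) / 107800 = -58.69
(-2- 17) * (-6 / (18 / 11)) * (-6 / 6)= -209 / 3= -69.67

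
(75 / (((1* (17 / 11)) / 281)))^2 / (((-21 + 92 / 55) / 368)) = -1087754891850000 / 307207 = -3540788106.55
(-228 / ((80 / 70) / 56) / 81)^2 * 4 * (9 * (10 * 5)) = 2773635200 / 81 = 34242409.88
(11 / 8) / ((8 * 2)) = 11 / 128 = 0.09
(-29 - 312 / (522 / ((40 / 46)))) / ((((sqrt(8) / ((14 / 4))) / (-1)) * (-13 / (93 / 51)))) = -12817973 * sqrt(2) / 3537768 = -5.12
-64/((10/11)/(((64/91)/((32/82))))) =-57728/455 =-126.87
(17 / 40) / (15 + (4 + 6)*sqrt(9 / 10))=17 / 360 - 17*sqrt(10) / 1800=0.02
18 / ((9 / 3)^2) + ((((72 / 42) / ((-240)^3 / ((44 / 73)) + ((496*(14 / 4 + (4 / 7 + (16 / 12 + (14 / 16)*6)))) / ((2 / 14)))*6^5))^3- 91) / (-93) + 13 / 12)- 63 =-866623916796660092787156232301 / 14703949694337858814906368000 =-58.94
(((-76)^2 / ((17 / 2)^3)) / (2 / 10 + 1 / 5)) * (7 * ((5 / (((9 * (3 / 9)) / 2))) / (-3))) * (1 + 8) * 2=-16172800 / 4913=-3291.84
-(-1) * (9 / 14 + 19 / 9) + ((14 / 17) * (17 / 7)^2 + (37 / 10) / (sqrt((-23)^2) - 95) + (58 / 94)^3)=582668669 / 74752560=7.79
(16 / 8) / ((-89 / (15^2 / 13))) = -450 / 1157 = -0.39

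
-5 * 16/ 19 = -80/ 19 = -4.21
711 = 711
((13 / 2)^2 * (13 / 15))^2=4826809 / 3600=1340.78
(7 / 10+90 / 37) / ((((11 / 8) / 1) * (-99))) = -4636 / 201465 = -0.02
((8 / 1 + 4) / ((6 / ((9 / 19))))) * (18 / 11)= 324 / 209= 1.55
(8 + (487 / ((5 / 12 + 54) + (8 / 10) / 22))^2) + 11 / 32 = 3650806454307 / 41331575072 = 88.33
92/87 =1.06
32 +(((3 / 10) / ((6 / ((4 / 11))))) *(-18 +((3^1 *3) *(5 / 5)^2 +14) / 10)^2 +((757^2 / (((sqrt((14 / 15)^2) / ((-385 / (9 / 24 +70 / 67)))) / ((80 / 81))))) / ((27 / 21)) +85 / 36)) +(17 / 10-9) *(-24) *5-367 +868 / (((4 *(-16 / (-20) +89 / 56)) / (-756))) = -7255812750328203526 / 56702014875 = -127963931.55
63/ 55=1.15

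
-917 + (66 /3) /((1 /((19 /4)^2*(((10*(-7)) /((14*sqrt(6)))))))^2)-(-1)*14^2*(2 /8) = 35171651 /768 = 45796.42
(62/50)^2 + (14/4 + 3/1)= 10047/1250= 8.04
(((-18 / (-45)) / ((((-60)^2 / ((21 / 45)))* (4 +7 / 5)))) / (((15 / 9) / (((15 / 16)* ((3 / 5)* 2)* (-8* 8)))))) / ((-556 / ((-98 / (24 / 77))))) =-26411 / 112590000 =-0.00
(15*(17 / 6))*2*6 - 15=495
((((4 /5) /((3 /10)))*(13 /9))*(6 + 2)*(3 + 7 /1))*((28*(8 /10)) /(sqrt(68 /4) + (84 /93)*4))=-647069696 /102411 + 179099648*sqrt(17) /102411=892.26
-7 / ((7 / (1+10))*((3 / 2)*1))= -22 / 3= -7.33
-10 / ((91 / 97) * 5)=-194 / 91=-2.13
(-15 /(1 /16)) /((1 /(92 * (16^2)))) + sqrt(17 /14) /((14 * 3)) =-5652480 + sqrt(238) /588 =-5652479.97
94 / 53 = 1.77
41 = 41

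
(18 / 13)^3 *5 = 29160 / 2197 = 13.27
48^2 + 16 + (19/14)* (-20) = 2292.86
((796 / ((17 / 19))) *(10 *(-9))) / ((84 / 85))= -567150 / 7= -81021.43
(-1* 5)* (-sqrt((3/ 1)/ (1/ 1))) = 5* sqrt(3) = 8.66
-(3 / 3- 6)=5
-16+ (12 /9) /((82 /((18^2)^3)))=22674160 /41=553028.29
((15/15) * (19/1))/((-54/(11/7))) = -209/378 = -0.55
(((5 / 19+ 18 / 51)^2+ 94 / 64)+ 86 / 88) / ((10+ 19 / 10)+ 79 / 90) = 0.22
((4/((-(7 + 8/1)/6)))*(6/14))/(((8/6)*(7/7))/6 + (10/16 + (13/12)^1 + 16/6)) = -1728/11585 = -0.15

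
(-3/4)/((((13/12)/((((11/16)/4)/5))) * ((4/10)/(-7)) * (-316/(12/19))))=-2079/2497664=-0.00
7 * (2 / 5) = 14 / 5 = 2.80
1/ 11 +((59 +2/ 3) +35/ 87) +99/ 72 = 157037/ 2552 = 61.53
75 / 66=25 / 22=1.14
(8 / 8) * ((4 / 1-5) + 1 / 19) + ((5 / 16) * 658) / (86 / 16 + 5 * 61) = -13439 / 47177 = -0.28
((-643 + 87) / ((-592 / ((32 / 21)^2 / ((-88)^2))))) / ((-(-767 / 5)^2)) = -13900 / 1161492505173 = -0.00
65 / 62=1.05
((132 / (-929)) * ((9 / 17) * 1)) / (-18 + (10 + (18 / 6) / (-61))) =72468 / 7754363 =0.01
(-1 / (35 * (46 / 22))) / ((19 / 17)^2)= -3179 / 290605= -0.01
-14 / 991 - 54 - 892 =-937500 / 991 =-946.01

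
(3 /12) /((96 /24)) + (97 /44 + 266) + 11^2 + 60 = 79071 /176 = 449.27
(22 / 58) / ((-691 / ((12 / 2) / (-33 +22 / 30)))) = 45 / 440858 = 0.00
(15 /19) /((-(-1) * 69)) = 5 /437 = 0.01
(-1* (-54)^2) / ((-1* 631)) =2916 / 631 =4.62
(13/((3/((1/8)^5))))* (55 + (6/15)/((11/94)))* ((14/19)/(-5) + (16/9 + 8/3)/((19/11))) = 1604239/85606400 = 0.02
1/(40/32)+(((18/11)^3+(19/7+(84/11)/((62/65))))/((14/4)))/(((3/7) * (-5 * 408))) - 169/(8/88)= -1642301255897/883810620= -1858.20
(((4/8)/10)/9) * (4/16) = 1/720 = 0.00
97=97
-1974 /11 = -179.45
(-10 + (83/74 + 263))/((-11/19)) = -357295/814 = -438.94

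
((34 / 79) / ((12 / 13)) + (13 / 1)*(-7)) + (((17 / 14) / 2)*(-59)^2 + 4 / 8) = 2023.43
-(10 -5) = -5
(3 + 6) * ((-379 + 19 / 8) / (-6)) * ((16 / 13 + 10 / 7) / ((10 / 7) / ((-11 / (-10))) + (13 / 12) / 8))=144370908 / 137813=1047.59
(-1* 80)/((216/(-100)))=1000/27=37.04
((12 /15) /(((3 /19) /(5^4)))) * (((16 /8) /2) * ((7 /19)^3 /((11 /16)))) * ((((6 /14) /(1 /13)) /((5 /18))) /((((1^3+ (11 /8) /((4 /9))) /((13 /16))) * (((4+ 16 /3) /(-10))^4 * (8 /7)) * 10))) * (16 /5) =1232010000 /3641407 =338.33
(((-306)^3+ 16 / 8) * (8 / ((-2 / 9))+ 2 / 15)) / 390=7707553166 / 2925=2635060.91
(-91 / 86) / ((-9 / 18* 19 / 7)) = 0.78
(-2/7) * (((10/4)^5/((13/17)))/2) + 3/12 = -52397/2912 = -17.99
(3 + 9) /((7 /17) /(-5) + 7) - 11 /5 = -114 /245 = -0.47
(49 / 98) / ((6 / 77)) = 77 / 12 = 6.42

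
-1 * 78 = -78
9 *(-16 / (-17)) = 8.47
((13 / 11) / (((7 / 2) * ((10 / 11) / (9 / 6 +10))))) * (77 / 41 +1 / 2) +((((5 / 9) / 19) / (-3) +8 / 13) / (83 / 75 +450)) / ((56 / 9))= 194900286797 / 19187100296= 10.16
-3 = -3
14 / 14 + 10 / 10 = 2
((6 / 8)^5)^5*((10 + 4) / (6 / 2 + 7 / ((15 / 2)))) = 0.00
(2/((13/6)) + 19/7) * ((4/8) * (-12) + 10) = 1324/91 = 14.55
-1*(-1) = 1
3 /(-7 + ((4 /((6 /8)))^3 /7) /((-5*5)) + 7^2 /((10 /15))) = 28350 /620233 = 0.05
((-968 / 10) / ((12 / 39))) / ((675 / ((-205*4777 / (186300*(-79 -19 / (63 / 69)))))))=-2156581427 / 87859080000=-0.02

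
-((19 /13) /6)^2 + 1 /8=799 /12168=0.07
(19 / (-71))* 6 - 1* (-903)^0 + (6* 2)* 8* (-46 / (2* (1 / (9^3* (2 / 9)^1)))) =-25396601 / 71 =-357698.61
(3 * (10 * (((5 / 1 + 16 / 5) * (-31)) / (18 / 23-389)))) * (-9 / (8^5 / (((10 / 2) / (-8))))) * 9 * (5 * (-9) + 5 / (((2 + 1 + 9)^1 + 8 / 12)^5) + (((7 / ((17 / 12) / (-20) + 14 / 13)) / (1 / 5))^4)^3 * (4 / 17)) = 32366765352064486274272331010172867557849490056176896957436407535847902631825 / 1442698041125694617883260726184225094566296033187403176869888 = 22434885491914618.82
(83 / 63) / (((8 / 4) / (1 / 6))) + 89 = 67367 / 756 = 89.11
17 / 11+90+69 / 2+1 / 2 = 1392 / 11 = 126.55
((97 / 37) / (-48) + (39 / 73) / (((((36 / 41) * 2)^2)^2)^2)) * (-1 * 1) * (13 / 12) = 411744271984168019 / 7802693488679583744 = 0.05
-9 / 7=-1.29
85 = 85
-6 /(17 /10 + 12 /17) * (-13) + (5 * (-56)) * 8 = -902900 /409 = -2207.58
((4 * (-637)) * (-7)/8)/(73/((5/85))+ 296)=4459/3074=1.45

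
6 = 6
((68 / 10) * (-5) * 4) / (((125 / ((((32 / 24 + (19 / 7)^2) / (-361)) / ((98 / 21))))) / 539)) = 956692 / 315875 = 3.03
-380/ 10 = -38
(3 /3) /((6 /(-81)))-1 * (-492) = 957 /2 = 478.50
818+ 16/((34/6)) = 13954/17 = 820.82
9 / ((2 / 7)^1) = 63 / 2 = 31.50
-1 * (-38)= 38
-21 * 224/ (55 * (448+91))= -0.16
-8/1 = -8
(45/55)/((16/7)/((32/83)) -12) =-126/935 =-0.13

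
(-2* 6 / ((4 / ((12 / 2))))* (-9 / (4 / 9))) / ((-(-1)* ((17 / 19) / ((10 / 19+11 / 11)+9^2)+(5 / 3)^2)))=5143824 / 39353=130.71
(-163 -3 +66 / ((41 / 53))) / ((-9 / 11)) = 36388 / 369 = 98.61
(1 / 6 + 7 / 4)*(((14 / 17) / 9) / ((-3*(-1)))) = 161 / 2754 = 0.06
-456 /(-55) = 456 /55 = 8.29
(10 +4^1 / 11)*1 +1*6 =180 / 11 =16.36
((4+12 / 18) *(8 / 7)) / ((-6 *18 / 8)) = -32 / 81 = -0.40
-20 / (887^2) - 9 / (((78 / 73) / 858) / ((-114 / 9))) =72022407778 / 786769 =91542.00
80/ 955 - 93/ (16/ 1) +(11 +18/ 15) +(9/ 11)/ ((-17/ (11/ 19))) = 31801043/ 4935440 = 6.44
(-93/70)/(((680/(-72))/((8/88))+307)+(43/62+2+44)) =-25947/4878685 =-0.01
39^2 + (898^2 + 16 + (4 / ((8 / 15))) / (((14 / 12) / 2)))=5655677 / 7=807953.86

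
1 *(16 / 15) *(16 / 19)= 256 / 285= 0.90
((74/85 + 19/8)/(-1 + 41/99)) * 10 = -218493/3944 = -55.40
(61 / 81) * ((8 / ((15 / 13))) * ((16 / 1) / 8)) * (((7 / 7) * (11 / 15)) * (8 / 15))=4.08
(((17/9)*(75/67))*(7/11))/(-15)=-595/6633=-0.09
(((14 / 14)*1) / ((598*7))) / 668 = 1 / 2796248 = 0.00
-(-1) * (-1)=-1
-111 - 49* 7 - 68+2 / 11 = -5740 / 11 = -521.82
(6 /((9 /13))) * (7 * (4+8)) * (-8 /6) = -2912 /3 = -970.67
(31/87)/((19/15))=155/551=0.28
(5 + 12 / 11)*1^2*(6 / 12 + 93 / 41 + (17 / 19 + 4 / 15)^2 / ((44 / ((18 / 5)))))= 3925165721 / 223865125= 17.53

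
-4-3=-7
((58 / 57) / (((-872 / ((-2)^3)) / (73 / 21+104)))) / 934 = 65453 / 60930891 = 0.00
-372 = -372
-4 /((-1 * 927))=4 /927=0.00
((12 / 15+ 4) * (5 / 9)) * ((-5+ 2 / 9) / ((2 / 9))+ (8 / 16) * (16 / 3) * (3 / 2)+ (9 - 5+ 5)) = -68 / 3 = -22.67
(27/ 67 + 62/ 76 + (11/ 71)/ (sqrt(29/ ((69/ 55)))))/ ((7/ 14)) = 2 * sqrt(110055)/ 10295 + 3103/ 1273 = 2.50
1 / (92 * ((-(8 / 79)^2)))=-6241 / 5888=-1.06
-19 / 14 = -1.36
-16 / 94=-8 / 47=-0.17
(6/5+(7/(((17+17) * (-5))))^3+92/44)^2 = 31629493873967929/2920645849000000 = 10.83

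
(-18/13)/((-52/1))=9/338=0.03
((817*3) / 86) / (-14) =-57 / 28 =-2.04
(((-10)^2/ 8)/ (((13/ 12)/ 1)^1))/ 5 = 30/ 13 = 2.31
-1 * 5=-5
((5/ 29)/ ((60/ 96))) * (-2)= -16/ 29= -0.55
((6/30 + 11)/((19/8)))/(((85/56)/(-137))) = -3437056/8075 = -425.64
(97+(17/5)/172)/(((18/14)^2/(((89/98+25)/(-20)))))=-211846543/2786400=-76.03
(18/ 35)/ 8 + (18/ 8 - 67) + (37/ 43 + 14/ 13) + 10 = -1032021/ 19565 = -52.75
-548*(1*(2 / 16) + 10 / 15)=-2603 / 6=-433.83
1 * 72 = 72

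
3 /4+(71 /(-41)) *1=-161 /164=-0.98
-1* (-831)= 831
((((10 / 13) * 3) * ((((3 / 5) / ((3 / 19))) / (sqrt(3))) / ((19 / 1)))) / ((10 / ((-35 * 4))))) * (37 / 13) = -1036 * sqrt(3) / 169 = -10.62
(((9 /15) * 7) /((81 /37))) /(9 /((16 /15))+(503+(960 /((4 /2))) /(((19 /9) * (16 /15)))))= 78736 /29737395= 0.00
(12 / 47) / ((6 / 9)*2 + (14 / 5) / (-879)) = 26370 / 137381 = 0.19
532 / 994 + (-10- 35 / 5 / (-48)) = -31759 / 3408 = -9.32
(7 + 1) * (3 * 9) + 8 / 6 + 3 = 661 / 3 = 220.33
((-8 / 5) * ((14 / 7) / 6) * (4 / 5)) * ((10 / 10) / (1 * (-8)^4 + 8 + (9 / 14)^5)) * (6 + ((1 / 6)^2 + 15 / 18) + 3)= -305484032 / 297983980575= -0.00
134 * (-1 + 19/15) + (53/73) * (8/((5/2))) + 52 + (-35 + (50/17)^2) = 20160443/316455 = 63.71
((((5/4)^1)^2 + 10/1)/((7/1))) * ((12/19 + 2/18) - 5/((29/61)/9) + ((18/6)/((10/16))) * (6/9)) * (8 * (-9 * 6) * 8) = 1997303808/3857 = 517838.68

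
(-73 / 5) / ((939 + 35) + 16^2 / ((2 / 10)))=-73 / 11270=-0.01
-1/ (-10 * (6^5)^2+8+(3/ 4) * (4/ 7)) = 7/ 4232632261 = 0.00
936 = 936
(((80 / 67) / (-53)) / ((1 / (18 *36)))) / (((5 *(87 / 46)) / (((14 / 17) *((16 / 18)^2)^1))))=-5275648 / 5251929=-1.00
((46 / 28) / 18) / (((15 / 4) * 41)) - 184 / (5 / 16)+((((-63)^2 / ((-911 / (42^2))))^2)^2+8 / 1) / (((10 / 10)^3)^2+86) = 31032240280323162437514872135923 / 773904141952718805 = 40098299773951.92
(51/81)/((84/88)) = 374/567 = 0.66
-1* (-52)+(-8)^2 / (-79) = 4044 / 79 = 51.19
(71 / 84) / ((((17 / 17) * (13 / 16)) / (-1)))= -284 / 273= -1.04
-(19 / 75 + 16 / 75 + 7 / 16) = -217 / 240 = -0.90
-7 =-7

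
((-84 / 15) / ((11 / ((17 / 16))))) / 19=-119 / 4180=-0.03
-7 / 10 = -0.70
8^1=8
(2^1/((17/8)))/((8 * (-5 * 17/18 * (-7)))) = 36/10115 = 0.00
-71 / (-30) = 71 / 30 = 2.37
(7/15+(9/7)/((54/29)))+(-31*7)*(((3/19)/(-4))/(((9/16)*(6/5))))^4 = 1.15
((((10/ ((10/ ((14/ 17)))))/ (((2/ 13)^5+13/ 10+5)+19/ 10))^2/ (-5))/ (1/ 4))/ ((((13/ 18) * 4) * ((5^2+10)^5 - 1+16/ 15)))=-3181349811900/ 59823401735103433832783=-0.00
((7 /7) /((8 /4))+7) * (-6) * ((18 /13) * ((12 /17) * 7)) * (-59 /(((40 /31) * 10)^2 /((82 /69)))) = 1318081653 /10166000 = 129.66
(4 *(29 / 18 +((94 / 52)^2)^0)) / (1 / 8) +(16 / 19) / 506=3614936 / 43263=83.56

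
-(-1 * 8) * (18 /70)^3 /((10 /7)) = 2916 /30625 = 0.10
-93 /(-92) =93 /92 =1.01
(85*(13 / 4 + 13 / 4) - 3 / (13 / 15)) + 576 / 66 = 159521 / 286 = 557.77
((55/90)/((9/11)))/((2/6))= 121/54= 2.24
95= 95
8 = 8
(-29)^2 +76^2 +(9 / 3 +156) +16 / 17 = 115208 / 17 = 6776.94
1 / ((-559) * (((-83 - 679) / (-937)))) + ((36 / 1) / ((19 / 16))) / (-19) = -245690065 / 153770838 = -1.60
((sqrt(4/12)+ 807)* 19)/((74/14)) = 133* sqrt(3)/111+ 107331/37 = 2902.91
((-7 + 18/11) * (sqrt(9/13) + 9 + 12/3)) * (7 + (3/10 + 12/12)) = -63661/110-14691 * sqrt(13)/1430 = -615.78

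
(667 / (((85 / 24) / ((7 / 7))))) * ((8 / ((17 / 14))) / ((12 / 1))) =149408 / 1445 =103.40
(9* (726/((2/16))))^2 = 2732361984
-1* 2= -2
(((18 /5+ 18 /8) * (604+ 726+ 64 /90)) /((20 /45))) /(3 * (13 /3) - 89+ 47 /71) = -82906629 /356600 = -232.49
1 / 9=0.11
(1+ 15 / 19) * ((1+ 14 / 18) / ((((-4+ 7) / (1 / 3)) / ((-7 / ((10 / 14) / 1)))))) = -26656 / 7695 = -3.46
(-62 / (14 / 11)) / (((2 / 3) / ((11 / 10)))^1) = -11253 / 140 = -80.38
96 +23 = 119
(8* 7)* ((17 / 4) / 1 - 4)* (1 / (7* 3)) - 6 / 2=-7 / 3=-2.33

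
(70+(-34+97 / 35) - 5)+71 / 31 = 39127 / 1085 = 36.06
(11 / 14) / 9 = 11 / 126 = 0.09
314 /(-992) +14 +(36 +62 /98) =50.32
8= 8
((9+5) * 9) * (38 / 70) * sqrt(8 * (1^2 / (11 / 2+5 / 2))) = 342 / 5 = 68.40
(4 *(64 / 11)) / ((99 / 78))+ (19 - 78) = -14761 / 363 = -40.66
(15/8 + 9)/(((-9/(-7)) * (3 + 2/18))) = 87/32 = 2.72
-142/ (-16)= 71/ 8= 8.88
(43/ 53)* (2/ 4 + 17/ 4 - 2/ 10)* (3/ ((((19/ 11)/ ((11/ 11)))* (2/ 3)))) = 387387/ 40280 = 9.62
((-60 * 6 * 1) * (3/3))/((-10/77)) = 2772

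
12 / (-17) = -12 / 17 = -0.71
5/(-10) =-1/2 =-0.50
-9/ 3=-3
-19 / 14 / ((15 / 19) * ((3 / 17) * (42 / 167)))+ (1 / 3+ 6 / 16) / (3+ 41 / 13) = -32698667 / 846720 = -38.62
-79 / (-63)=79 / 63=1.25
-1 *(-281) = 281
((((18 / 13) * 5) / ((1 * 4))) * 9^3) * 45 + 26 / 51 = 75288151 / 1326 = 56778.39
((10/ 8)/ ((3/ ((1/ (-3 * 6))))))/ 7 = -0.00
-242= -242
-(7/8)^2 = -49/64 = -0.77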